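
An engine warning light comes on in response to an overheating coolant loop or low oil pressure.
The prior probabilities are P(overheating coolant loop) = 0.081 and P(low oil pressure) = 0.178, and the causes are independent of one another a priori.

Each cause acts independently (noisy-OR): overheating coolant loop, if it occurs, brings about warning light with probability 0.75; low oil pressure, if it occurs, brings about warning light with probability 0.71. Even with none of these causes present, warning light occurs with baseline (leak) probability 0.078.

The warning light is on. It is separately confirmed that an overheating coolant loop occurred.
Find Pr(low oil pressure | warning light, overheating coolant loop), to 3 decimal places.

Pr(low oil pressure | warning light, overheating coolant loop) ≈ 0.208

Under noisy-OR, P(warning light | causes) = 1 − (1−0.078)·∏(1−qᵢ) over the active causes.
Weight on low oil pressure=true, given the evidence: 0.933155×0.178 = 0.166102
Normalizer over all consistent configurations: 0.7695×0.822 + 0.933155×0.178 = 0.798631
P(low oil pressure | warning light, overheating coolant loop) = 0.166102/0.798631 ≈ 0.208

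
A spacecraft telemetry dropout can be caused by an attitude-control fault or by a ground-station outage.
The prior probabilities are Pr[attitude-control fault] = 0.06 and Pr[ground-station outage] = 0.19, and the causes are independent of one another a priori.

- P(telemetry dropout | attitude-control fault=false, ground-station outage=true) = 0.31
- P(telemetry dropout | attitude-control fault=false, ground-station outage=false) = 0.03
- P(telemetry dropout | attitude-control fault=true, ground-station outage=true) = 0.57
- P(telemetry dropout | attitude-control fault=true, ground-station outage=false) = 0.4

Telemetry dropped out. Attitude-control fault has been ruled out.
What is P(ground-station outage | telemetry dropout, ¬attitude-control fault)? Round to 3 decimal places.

P(telemetry dropout | ¬attitude-control fault) = 0.03·0.81 + 0.31·0.19 = 0.024300 + 0.058900 = 0.083200
Of this, 0.058900 comes from 0.31·0.19 (the ground-station outage=true cases).
P(ground-station outage | telemetry dropout, ¬attitude-control fault) = 0.058900 / 0.083200 ≈ 0.708

P(ground-station outage | telemetry dropout, ¬attitude-control fault) ≈ 0.708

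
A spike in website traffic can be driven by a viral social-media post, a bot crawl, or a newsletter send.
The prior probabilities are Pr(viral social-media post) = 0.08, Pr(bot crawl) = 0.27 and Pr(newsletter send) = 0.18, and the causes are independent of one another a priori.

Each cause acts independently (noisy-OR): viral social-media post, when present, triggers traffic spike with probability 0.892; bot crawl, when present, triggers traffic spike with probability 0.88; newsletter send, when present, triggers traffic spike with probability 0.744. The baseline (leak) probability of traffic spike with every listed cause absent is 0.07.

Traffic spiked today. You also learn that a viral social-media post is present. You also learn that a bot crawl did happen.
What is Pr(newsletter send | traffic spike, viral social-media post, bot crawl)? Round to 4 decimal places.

Pr(newsletter send | traffic spike, viral social-media post, bot crawl) ≈ 0.1813

Under noisy-OR, P(traffic spike | causes) = 1 − (1−0.07)·∏(1−qᵢ) over the active causes.
For the numerator, keep only newsletter send=true terms: 0.996914*0.18 = 0.179445
Normalizer over all consistent configurations: 0.987947*0.82 + 0.996914*0.18 = 0.989562
P(newsletter send | traffic spike, viral social-media post, bot crawl) = 0.179445/0.989562 ≈ 0.1813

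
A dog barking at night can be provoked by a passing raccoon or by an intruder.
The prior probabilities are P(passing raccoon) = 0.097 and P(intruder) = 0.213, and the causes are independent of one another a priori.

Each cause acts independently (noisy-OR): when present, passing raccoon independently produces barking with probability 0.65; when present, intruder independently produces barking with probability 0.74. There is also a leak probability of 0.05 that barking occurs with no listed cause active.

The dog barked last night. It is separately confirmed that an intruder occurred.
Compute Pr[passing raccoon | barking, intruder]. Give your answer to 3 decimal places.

Under noisy-OR, P(barking | causes) = 1 − (1−0.05)·∏(1−qᵢ) over the active causes.
Weight on passing raccoon=true, given the evidence: 0.91355×0.097 = 0.088614
The normalizing constant is 0.753×0.903 + 0.91355×0.097 = 0.768573
P(passing raccoon | barking, intruder) = 0.088614/0.768573 ≈ 0.115

Pr[passing raccoon | barking, intruder] ≈ 0.115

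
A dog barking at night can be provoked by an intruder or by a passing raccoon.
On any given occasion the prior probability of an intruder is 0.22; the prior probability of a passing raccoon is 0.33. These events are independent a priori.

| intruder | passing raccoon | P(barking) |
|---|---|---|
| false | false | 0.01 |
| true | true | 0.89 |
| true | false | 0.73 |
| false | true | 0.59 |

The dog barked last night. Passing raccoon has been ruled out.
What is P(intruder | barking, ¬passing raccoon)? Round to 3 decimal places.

Numerator (weight on configurations with intruder): 0.73·0.22 = 0.160600
The normalizing constant is 0.01·0.78 + 0.73·0.22 = 0.168400
Posterior = 0.160600 / 0.168400 ≈ 0.954

P(intruder | barking, ¬passing raccoon) ≈ 0.954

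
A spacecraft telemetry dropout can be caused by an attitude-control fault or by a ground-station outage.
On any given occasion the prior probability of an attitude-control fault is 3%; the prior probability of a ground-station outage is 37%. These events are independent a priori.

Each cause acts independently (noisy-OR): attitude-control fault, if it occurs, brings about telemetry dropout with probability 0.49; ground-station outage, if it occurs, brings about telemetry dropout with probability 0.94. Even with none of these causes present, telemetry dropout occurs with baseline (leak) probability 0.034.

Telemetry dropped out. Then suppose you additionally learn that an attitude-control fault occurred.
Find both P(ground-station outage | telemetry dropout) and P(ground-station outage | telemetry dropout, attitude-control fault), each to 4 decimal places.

Under noisy-OR, P(telemetry dropout | causes) = 1 − (1−0.034)·∏(1−qᵢ) over the active causes.
P(telemetry dropout) = 0.034×0.97×0.63 + 0.94204×0.97×0.37 + 0.50734×0.03×0.63 + 0.97044×0.03×0.37 = 0.020777 + 0.338098 + 0.009589 + 0.010772 = 0.379236
Of this, 0.348870 comes from 0.338098 + 0.010772 (the ground-station outage=true cases).
So P(ground-station outage | telemetry dropout) = 0.348870/0.379236 ≈ 0.9199.

Now also conditioning on attitude-control fault=true:
Enumerate both values of ground-station outage and weight by the priors:
  P(telemetry dropout | attitude-control fault) = 0.50734×0.63 + 0.97044×0.37
        = 0.319624 + 0.359063 = 0.678687
Keeping only the ground-station outage-present terms gives 0.359063, so
  P(ground-station outage | telemetry dropout, attitude-control fault) = 0.359063 / 0.678687 ≈ 0.5291
— attitude-control fault explains away the evidence for ground-station outage.

P(ground-station outage | telemetry dropout) ≈ 0.9199; P(ground-station outage | telemetry dropout, attitude-control fault) ≈ 0.5291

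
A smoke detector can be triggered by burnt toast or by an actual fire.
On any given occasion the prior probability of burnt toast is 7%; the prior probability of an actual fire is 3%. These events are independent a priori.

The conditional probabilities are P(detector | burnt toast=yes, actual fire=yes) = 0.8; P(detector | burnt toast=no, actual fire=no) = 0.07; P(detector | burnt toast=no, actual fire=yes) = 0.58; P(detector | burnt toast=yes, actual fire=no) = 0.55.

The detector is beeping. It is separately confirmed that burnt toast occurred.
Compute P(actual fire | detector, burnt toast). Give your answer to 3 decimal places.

P(detector | burnt toast) = 0.55*0.97 + 0.8*0.03 = 0.533500 + 0.024000 = 0.557500
Restricting to configurations with actual fire present: 0.8*0.03 = 0.024000.
P(actual fire | detector, burnt toast) = 0.024000 / 0.557500 ≈ 0.043

P(actual fire | detector, burnt toast) ≈ 0.043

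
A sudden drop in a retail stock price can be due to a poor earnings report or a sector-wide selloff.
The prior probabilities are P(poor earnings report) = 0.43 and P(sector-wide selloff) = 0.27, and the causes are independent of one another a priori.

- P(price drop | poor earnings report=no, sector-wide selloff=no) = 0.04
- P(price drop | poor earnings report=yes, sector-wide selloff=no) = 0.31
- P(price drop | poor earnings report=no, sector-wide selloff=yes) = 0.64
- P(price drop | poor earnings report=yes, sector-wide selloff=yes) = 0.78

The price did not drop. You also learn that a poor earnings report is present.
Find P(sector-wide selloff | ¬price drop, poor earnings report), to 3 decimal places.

P(sector-wide selloff | ¬price drop, poor earnings report) ≈ 0.105

P(¬price drop | poor earnings report) = 0.69×0.73 + 0.22×0.27 = 0.503700 + 0.059400 = 0.563100
Of this, 0.059400 comes from 0.22×0.27 (the sector-wide selloff=true cases).
P(sector-wide selloff | ¬price drop, poor earnings report) = 0.059400 / 0.563100 ≈ 0.105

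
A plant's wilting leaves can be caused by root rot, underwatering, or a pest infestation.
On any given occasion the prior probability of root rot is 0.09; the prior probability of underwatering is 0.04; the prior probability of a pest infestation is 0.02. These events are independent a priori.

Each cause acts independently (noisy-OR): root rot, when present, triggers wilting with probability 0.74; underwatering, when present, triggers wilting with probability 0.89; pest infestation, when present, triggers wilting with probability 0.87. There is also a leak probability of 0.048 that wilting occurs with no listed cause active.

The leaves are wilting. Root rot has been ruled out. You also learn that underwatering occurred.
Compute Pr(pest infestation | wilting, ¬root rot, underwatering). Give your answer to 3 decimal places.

Pr(pest infestation | wilting, ¬root rot, underwatering) ≈ 0.022

Under noisy-OR, P(wilting | causes) = 1 − (1−0.048)·∏(1−qᵢ) over the active causes.
Numerator (weight on configurations with pest infestation): 0.986386×0.02 = 0.019728
Normalizer over all consistent configurations: 0.89528×0.98 + 0.986386×0.02 = 0.897102
P(pest infestation | wilting, ¬root rot, underwatering) = 0.019728/0.897102 ≈ 0.022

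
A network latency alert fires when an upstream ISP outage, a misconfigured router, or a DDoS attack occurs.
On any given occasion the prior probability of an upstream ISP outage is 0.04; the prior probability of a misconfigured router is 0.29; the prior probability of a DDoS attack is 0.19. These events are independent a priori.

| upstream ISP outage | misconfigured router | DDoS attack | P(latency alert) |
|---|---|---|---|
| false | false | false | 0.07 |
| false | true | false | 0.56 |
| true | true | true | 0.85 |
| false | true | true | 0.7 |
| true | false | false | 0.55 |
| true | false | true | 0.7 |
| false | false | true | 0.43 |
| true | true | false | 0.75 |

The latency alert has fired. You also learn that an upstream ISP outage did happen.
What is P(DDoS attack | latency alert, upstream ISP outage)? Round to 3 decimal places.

Sum P(latency alert|·) weighted by the priors over the 4 (misconfigured router, DDoS attack) configurations:
  P(latency alert | upstream ISP outage) = 0.55×0.71×0.81 + 0.7×0.71×0.19 + 0.75×0.29×0.81 + 0.85×0.29×0.19
        = 0.316305 + 0.094430 + 0.176175 + 0.046835 = 0.633745
The terms with DDoS attack present sum to 0.141265, so
  P(DDoS attack | latency alert, upstream ISP outage) = 0.141265 / 0.633745 ≈ 0.223

P(DDoS attack | latency alert, upstream ISP outage) ≈ 0.223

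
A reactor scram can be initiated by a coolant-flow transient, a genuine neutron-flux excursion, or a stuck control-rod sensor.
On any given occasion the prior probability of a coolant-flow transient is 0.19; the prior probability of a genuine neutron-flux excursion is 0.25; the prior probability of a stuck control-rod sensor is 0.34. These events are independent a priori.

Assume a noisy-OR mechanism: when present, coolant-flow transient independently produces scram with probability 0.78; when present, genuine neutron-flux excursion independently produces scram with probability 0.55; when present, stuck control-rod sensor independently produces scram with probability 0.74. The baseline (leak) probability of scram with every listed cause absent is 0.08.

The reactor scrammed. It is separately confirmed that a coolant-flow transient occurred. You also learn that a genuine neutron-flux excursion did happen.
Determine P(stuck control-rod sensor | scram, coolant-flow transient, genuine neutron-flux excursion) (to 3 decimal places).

P(stuck control-rod sensor | scram, coolant-flow transient, genuine neutron-flux excursion) ≈ 0.356

Under noisy-OR, P(scram | causes) = 1 − (1−0.08)·∏(1−qᵢ) over the active causes.
Sum P(scram|·) weighted by the priors over both values of stuck control-rod sensor:
  P(scram | coolant-flow transient, genuine neutron-flux excursion) = 0.90892*0.66 + 0.976319*0.34
        = 0.599887 + 0.331948 = 0.931835
The terms with stuck control-rod sensor present sum to 0.331948, so
  P(stuck control-rod sensor | scram, coolant-flow transient, genuine neutron-flux excursion) = 0.331948 / 0.931835 ≈ 0.356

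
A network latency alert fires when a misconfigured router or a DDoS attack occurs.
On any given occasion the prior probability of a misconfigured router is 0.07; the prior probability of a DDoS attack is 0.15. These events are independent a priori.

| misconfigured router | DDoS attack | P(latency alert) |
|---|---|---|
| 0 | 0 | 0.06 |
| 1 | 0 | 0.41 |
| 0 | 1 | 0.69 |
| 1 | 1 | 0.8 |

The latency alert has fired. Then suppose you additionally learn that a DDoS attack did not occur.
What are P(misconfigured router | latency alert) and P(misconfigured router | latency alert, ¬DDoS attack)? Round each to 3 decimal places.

Weight on misconfigured router=true, given the evidence: 0.024395 + 0.008400 = 0.032795
Normalizer over all consistent configurations: 0.06·0.93·0.85 + 0.69·0.93·0.15 + 0.41·0.07·0.85 + 0.8·0.07·0.15 = 0.176480
Posterior = 0.032795 / 0.176480 ≈ 0.186

Now condition on the additional information:
By total probability over both values of misconfigured router:
  P(latency alert | ¬DDoS attack) = 0.06*0.93 + 0.41*0.07
        = 0.055800 + 0.028700 = 0.084500
Configurations with misconfigured router contribute 0.028700, so
  P(misconfigured router | latency alert, ¬DDoS attack) = 0.028700 / 0.084500 ≈ 0.340
With DDoS attack excluded, misconfigured router must carry more of the explanatory weight for the latency alert.

P(misconfigured router | latency alert) ≈ 0.186; P(misconfigured router | latency alert, ¬DDoS attack) ≈ 0.340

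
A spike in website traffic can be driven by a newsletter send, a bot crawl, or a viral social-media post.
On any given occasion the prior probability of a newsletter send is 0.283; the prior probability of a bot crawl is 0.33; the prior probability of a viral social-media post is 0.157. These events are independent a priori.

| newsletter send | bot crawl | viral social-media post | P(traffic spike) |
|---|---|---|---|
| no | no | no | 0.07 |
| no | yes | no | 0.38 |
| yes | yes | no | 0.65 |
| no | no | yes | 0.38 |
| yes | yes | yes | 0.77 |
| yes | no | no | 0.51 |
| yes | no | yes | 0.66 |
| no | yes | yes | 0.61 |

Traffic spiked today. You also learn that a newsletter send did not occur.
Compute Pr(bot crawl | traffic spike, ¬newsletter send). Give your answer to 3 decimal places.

Pr(bot crawl | traffic spike, ¬newsletter send) ≈ 0.633

For the numerator, keep only bot crawl=true terms: 0.105712 + 0.031604 = 0.137316
The normalizing constant is 0.07·0.67·0.843 + 0.38·0.67·0.157 + 0.38·0.33·0.843 + 0.61·0.33·0.157 = 0.216825
P(bot crawl | traffic spike, ¬newsletter send) = 0.137316/0.216825 ≈ 0.633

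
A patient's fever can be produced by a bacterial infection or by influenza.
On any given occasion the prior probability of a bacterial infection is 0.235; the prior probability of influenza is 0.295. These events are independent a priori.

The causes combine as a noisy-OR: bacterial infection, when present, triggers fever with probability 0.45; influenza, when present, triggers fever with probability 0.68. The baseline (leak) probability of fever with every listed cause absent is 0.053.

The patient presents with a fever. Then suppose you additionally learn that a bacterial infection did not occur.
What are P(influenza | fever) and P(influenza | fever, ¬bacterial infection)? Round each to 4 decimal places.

P(influenza | fever) ≈ 0.6658; P(influenza | fever, ¬bacterial infection) ≈ 0.8462

Under noisy-OR, P(fever | causes) = 1 − (1−0.053)·∏(1−qᵢ) over the active causes.
Enumerate the 4 (bacterial infection, influenza) configurations and weight by the priors:
  P(fever) = 0.053·0.765·0.705 + 0.69696·0.765·0.295 + 0.47915·0.235·0.705 + 0.833328·0.235·0.295
        = 0.028584 + 0.157286 + 0.079383 + 0.057770 = 0.323023
Configurations with influenza contribute 0.215056, so
  P(influenza | fever) = 0.215056 / 0.323023 ≈ 0.6658

With the extra evidence:
P(fever | ¬bacterial infection) = 0.053×0.705 + 0.69696×0.295 = 0.037365 + 0.205603 = 0.242968
The influenza-present share is 0.69696×0.295 = 0.205603.
So P(influenza | fever, ¬bacterial infection) = 0.205603/0.242968 ≈ 0.8462.
Ruling out bacterial infection raises the posterior on influenza — the flip side of explaining away.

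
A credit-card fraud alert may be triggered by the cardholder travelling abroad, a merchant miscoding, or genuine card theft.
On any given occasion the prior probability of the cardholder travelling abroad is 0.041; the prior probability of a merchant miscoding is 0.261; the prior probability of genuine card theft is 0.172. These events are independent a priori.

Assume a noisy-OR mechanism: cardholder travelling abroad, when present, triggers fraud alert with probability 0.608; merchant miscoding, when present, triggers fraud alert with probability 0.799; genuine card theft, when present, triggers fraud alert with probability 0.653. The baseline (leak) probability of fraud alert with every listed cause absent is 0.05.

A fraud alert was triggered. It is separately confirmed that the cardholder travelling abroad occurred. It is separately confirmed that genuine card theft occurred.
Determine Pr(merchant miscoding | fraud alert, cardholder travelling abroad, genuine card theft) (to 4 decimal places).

Pr(merchant miscoding | fraud alert, cardholder travelling abroad, genuine card theft) ≈ 0.2832

Under noisy-OR, P(fraud alert | causes) = 1 − (1−0.05)·∏(1−qᵢ) over the active causes.
For the numerator, keep only merchant miscoding=true terms: 0.974026·0.261 = 0.254221
Normalizer over all consistent configurations: 0.870777·0.739 + 0.974026·0.261 = 0.897725
Posterior = 0.254221 / 0.897725 ≈ 0.2832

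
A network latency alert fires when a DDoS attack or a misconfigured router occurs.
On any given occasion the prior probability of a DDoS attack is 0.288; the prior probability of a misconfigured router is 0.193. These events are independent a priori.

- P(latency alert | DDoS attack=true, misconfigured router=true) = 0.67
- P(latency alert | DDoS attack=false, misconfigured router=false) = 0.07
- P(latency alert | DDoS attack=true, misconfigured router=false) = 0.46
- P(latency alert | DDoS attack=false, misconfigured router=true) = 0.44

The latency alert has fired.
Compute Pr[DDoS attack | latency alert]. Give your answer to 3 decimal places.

By total probability over the 4 (DDoS attack, misconfigured router) configurations:
  P(latency alert) = 0.07·0.712·0.807 + 0.44·0.712·0.193 + 0.46·0.288·0.807 + 0.67·0.288·0.193
        = 0.040221 + 0.060463 + 0.106911 + 0.037241 = 0.244836
Keeping only the DDoS attack-present terms gives 0.144152, so
  P(DDoS attack | latency alert) = 0.144152 / 0.244836 ≈ 0.589

Pr[DDoS attack | latency alert] ≈ 0.589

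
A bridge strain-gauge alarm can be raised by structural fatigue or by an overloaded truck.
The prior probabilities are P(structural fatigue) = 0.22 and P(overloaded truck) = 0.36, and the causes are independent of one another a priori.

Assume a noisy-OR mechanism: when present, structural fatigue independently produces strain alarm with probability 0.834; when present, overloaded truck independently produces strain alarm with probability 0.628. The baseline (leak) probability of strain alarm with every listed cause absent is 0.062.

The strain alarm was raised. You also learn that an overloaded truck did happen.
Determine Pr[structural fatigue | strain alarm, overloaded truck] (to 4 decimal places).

Pr[structural fatigue | strain alarm, overloaded truck] ≈ 0.2898

Under noisy-OR, P(strain alarm | causes) = 1 − (1−0.062)·∏(1−qᵢ) over the active causes.
For the numerator, keep only structural fatigue=true terms: 0.942077×0.22 = 0.207257
The normalizing constant is 0.651064×0.78 + 0.942077×0.22 = 0.715087
Posterior = 0.207257 / 0.715087 ≈ 0.2898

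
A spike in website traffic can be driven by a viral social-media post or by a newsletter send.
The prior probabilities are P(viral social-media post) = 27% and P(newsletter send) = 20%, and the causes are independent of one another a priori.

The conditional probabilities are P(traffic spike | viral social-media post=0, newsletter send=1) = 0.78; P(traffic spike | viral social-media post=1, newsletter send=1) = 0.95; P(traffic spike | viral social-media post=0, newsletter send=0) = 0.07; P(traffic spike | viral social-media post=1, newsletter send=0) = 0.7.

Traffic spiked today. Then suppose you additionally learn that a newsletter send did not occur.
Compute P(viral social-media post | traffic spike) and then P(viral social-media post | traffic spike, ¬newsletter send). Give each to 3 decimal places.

P(viral social-media post | traffic spike) ≈ 0.567; P(viral social-media post | traffic spike, ¬newsletter send) ≈ 0.787

P(traffic spike) = 0.07*0.73*0.8 + 0.78*0.73*0.2 + 0.7*0.27*0.8 + 0.95*0.27*0.2 = 0.040880 + 0.113880 + 0.151200 + 0.051300 = 0.357260
The viral social-media post-present share is 0.151200 + 0.051300 = 0.202500.
Hence the posterior is 0.202500/0.357260 ≈ 0.567.

Now condition on the additional information:
By total probability over both values of viral social-media post:
  P(traffic spike | ¬newsletter send) = 0.07×0.73 + 0.7×0.27
        = 0.051100 + 0.189000 = 0.240100
Keeping only the viral social-media post-present terms gives 0.189000, so
  P(viral social-media post | traffic spike, ¬newsletter send) = 0.189000 / 0.240100 ≈ 0.787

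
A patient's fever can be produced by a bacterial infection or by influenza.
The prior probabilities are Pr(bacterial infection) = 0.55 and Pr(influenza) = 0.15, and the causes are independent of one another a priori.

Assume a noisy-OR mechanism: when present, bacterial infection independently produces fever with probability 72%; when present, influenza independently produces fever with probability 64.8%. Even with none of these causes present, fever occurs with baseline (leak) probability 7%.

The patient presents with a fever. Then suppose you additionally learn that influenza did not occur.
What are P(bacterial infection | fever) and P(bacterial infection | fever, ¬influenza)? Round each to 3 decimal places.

Under noisy-OR, P(fever | causes) = 1 − (1−0.07)·∏(1−qᵢ) over the active causes.
P(fever) = 0.07×0.45×0.85 + 0.67264×0.45×0.15 + 0.7396×0.55×0.85 + 0.908339×0.55×0.15 = 0.026775 + 0.045403 + 0.345763 + 0.074938 = 0.492879
The bacterial infection-present share is 0.345763 + 0.074938 = 0.420701.
P(bacterial infection | fever) = 0.420701 / 0.492879 ≈ 0.854

With the extra evidence:
P(fever | ¬influenza) = 0.07×0.45 + 0.7396×0.55 = 0.031500 + 0.406780 = 0.438280
The bacterial infection-present share is 0.7396×0.55 = 0.406780.
Hence the posterior is 0.406780/0.438280 ≈ 0.928.

P(bacterial infection | fever) ≈ 0.854; P(bacterial infection | fever, ¬influenza) ≈ 0.928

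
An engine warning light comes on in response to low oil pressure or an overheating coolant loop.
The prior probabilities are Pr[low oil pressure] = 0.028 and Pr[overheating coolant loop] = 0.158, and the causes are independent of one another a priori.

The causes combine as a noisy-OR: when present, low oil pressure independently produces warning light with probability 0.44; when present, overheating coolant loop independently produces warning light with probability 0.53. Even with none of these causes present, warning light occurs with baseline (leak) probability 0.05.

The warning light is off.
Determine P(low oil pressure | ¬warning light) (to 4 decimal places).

Under noisy-OR, P(warning light | causes) = 1 − (1−0.05)·∏(1−qᵢ) over the active causes.
For the numerator, keep only low oil pressure=true terms: 0.012542 + 0.001106 = 0.013648
Normalizer over all consistent configurations: 0.95·0.972·0.842 + 0.4465·0.972·0.158 + 0.532·0.028·0.842 + 0.25004·0.028·0.158 = 0.859723
P(low oil pressure | ¬warning light) = 0.013648/0.859723 ≈ 0.0159

P(low oil pressure | ¬warning light) ≈ 0.0159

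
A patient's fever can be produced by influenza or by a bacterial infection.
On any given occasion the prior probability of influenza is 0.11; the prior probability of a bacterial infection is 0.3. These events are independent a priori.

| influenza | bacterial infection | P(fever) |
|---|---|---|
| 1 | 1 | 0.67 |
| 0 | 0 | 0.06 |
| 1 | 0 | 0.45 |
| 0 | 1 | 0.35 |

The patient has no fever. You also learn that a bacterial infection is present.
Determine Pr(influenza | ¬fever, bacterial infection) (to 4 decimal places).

P(¬fever | bacterial infection) = 0.65*0.89 + 0.33*0.11 = 0.578500 + 0.036300 = 0.614800
The influenza-present share is 0.33*0.11 = 0.036300.
So P(influenza | ¬fever, bacterial infection) = 0.036300/0.614800 ≈ 0.0590.

Pr(influenza | ¬fever, bacterial infection) ≈ 0.0590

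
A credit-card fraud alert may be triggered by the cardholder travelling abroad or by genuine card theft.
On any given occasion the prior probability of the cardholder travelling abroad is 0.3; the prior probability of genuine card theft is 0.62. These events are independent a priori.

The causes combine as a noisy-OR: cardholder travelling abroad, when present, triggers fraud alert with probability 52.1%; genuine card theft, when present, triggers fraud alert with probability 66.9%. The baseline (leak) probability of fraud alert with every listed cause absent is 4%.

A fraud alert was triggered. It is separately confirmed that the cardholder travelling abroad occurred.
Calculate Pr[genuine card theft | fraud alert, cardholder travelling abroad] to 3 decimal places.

Under noisy-OR, P(fraud alert | causes) = 1 − (1−0.04)·∏(1−qᵢ) over the active causes.
Enumerate both values of genuine card theft and weight by the priors:
  P(fraud alert | cardholder travelling abroad) = 0.54016×0.38 + 0.847793×0.62
        = 0.205261 + 0.525632 = 0.730893
The terms with genuine card theft present sum to 0.525632, so
  P(genuine card theft | fraud alert, cardholder travelling abroad) = 0.525632 / 0.730893 ≈ 0.719

Pr[genuine card theft | fraud alert, cardholder travelling abroad] ≈ 0.719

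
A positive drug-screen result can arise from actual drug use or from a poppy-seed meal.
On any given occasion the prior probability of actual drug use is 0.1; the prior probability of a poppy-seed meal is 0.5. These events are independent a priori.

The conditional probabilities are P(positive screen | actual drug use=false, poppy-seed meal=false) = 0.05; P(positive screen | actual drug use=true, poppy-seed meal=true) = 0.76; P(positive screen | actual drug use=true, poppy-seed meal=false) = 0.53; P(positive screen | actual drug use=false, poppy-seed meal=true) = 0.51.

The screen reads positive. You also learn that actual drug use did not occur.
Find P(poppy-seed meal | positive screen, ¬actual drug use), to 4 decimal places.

By total probability over both values of poppy-seed meal:
  P(positive screen | ¬actual drug use) = 0.05×0.5 + 0.51×0.5
        = 0.025000 + 0.255000 = 0.280000
Configurations with poppy-seed meal contribute 0.255000, so
  P(poppy-seed meal | positive screen, ¬actual drug use) = 0.255000 / 0.280000 ≈ 0.9107

P(poppy-seed meal | positive screen, ¬actual drug use) ≈ 0.9107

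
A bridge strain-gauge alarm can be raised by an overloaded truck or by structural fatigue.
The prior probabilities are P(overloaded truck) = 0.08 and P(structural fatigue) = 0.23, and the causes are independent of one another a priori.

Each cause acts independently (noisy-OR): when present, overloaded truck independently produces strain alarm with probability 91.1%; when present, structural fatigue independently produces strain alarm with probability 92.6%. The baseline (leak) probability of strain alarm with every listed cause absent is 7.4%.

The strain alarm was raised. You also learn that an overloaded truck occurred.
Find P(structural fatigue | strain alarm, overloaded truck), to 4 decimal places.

P(structural fatigue | strain alarm, overloaded truck) ≈ 0.2445

Under noisy-OR, P(strain alarm | causes) = 1 − (1−0.074)·∏(1−qᵢ) over the active causes.
P(strain alarm | overloaded truck) = 0.917586*0.77 + 0.993901*0.23 = 0.706541 + 0.228597 = 0.935138
Restricting to configurations with structural fatigue present: 0.993901*0.23 = 0.228597.
Hence the posterior is 0.228597/0.935138 ≈ 0.2445.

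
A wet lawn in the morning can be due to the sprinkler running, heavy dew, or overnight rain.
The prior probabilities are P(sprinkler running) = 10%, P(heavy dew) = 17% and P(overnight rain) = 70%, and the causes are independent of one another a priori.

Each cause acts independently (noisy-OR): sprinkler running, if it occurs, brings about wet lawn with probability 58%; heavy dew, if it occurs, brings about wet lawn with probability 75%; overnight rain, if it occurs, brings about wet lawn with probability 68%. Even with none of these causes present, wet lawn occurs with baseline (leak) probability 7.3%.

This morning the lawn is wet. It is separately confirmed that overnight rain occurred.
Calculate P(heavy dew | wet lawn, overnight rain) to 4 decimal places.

P(heavy dew | wet lawn, overnight rain) ≈ 0.2091

Under noisy-OR, P(wet lawn | causes) = 1 − (1−0.073)·∏(1−qᵢ) over the active causes.
Enumerate the 4 (sprinkler running, heavy dew) configurations and weight by the priors:
  P(wet lawn | overnight rain) = 0.70336*0.9*0.83 + 0.92584*0.9*0.17 + 0.875411*0.1*0.83 + 0.968853*0.1*0.17
        = 0.525410 + 0.141654 + 0.072659 + 0.016471 = 0.756194
Configurations with heavy dew contribute 0.158125, so
  P(heavy dew | wet lawn, overnight rain) = 0.158125 / 0.756194 ≈ 0.2091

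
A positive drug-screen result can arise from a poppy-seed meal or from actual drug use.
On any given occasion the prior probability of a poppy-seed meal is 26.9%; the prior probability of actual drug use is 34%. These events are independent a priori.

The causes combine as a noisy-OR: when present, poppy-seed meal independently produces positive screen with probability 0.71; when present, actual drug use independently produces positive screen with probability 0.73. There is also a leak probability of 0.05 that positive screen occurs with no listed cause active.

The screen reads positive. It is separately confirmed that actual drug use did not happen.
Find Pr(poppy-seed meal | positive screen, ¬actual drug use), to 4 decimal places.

Under noisy-OR, P(positive screen | causes) = 1 − (1−0.05)·∏(1−qᵢ) over the active causes.
P(positive screen | ¬actual drug use) = 0.05*0.731 + 0.7245*0.269 = 0.036550 + 0.194891 = 0.231441
Restricting to configurations with poppy-seed meal present: 0.7245*0.269 = 0.194891.
P(poppy-seed meal | positive screen, ¬actual drug use) = 0.194891 / 0.231441 ≈ 0.8421

Pr(poppy-seed meal | positive screen, ¬actual drug use) ≈ 0.8421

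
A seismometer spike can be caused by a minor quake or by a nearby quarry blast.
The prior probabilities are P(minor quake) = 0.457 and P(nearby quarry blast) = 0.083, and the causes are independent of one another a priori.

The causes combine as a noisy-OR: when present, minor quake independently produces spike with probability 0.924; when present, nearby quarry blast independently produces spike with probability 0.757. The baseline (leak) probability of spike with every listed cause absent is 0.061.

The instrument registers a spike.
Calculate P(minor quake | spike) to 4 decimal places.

Under noisy-OR, P(spike | causes) = 1 − (1−0.061)·∏(1−qᵢ) over the active causes.
Numerator (weight on configurations with minor quake): 0.389163 + 0.037273 = 0.426436
Denominator P(spike): 0.061*0.543*0.917 + 0.771823*0.543*0.083 + 0.928636*0.457*0.917 + 0.982659*0.457*0.083 = 0.491595
P(minor quake | spike) = 0.426436/0.491595 ≈ 0.8675

P(minor quake | spike) ≈ 0.8675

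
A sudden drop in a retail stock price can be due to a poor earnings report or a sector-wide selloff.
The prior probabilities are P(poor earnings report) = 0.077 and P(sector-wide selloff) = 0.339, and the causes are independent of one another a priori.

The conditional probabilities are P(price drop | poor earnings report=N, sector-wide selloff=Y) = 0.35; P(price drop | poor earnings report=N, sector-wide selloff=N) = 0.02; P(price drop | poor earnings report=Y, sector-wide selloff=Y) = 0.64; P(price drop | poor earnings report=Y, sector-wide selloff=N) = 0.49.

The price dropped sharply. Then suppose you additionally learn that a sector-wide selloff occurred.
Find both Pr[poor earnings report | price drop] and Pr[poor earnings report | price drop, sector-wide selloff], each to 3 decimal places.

Pr[poor earnings report | price drop] ≈ 0.255; Pr[poor earnings report | price drop, sector-wide selloff] ≈ 0.132

Sum P(price drop|·) weighted by the priors over the 4 (poor earnings report, sector-wide selloff) configurations:
  P(price drop) = 0.02×0.923×0.661 + 0.35×0.923×0.339 + 0.49×0.077×0.661 + 0.64×0.077×0.339
        = 0.012202 + 0.109514 + 0.024940 + 0.016706 = 0.163362
Configurations with poor earnings report contribute 0.041646, so
  P(poor earnings report | price drop) = 0.041646 / 0.163362 ≈ 0.255

Now condition on the additional information:
P(price drop | sector-wide selloff) = 0.35·0.923 + 0.64·0.077 = 0.323050 + 0.049280 = 0.372330
The poor earnings report-present share is 0.64·0.077 = 0.049280.
Hence the posterior is 0.049280/0.372330 ≈ 0.132.
The drop from 0.255 to 0.132 is the explaining-away (discounting) effect.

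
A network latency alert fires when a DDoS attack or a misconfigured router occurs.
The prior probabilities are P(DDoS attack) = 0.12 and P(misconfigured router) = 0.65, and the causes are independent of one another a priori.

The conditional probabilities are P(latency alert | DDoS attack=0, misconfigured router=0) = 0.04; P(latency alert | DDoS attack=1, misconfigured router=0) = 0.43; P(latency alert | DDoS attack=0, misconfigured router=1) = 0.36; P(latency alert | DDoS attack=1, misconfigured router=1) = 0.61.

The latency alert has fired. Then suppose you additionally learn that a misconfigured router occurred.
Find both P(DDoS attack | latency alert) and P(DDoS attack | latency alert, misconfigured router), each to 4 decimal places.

P(latency alert) = 0.04·0.88·0.35 + 0.36·0.88·0.65 + 0.43·0.12·0.35 + 0.61·0.12·0.65 = 0.012320 + 0.205920 + 0.018060 + 0.047580 = 0.283880
Of this, 0.065640 comes from 0.018060 + 0.047580 (the DDoS attack=true cases).
So P(DDoS attack | latency alert) = 0.065640/0.283880 ≈ 0.2312.

Now condition on the additional information:
P(latency alert | misconfigured router) = 0.36×0.88 + 0.61×0.12 = 0.316800 + 0.073200 = 0.390000
Restricting to configurations with DDoS attack present: 0.61×0.12 = 0.073200.
Hence the posterior is 0.073200/0.390000 ≈ 0.1877.

P(DDoS attack | latency alert) ≈ 0.2312; P(DDoS attack | latency alert, misconfigured router) ≈ 0.1877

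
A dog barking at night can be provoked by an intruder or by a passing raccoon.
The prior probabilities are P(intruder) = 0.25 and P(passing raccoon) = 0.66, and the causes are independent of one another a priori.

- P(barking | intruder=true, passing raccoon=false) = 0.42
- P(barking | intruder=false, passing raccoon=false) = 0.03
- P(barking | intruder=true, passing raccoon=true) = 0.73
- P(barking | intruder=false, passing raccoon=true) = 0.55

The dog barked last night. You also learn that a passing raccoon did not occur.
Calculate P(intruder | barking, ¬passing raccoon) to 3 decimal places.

Weight on intruder=true, given the evidence: 0.42*0.25 = 0.105000
Denominator P(barking | ¬passing raccoon): 0.03*0.75 + 0.42*0.25 = 0.127500
P(intruder | barking, ¬passing raccoon) = 0.105000/0.127500 ≈ 0.824

P(intruder | barking, ¬passing raccoon) ≈ 0.824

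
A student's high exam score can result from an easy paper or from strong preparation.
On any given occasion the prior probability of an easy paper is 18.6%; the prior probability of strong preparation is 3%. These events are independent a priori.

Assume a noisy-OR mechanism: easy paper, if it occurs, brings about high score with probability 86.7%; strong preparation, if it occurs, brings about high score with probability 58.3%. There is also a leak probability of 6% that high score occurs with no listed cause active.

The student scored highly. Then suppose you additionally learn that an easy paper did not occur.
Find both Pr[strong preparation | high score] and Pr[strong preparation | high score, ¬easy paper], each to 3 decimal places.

Pr[strong preparation | high score] ≈ 0.089; Pr[strong preparation | high score, ¬easy paper] ≈ 0.239

Under noisy-OR, P(high score | causes) = 1 − (1−0.06)·∏(1−qᵢ) over the active causes.
Numerator (weight on configurations with strong preparation): 0.014848 + 0.005289 = 0.020137
Normalizer over all consistent configurations: 0.06×0.814×0.97 + 0.60802×0.814×0.03 + 0.87498×0.186×0.97 + 0.947867×0.186×0.03 = 0.225376
P(strong preparation | high score) = 0.020137/0.225376 ≈ 0.089

Now condition on the additional information:
P(high score | ¬easy paper) = 0.06·0.97 + 0.60802·0.03 = 0.058200 + 0.018241 = 0.076441
Restricting to configurations with strong preparation present: 0.60802·0.03 = 0.018241.
Hence the posterior is 0.018241/0.076441 ≈ 0.239.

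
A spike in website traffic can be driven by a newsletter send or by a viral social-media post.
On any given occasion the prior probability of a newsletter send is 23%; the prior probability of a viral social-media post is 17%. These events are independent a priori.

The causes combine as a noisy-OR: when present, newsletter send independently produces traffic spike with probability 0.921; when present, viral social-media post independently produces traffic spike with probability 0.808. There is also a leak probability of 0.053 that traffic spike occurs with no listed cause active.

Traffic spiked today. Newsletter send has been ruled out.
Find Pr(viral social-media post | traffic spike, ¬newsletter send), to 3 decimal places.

Pr(viral social-media post | traffic spike, ¬newsletter send) ≈ 0.760

Under noisy-OR, P(traffic spike | causes) = 1 − (1−0.053)·∏(1−qᵢ) over the active causes.
For the numerator, keep only viral social-media post=true terms: 0.818176×0.17 = 0.139090
Denominator P(traffic spike | ¬newsletter send): 0.053×0.83 + 0.818176×0.17 = 0.183080
P(viral social-media post | traffic spike, ¬newsletter send) = 0.139090/0.183080 ≈ 0.760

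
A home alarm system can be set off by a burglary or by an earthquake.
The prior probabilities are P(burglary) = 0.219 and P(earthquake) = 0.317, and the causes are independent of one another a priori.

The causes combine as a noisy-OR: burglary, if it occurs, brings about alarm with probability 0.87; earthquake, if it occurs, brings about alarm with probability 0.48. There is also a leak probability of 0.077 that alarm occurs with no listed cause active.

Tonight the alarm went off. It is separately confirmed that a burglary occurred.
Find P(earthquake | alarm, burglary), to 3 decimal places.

Under noisy-OR, P(alarm | causes) = 1 − (1−0.077)·∏(1−qᵢ) over the active causes.
P(alarm | burglary) = 0.88001·0.683 + 0.937605·0.317 = 0.601047 + 0.297221 = 0.898268
Of this, 0.297221 comes from 0.937605·0.317 (the earthquake=true cases).
P(earthquake | alarm, burglary) = 0.297221 / 0.898268 ≈ 0.331

P(earthquake | alarm, burglary) ≈ 0.331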